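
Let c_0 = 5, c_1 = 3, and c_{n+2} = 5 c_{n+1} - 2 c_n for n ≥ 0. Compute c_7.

c_2 = 5(3) - 2(5) = 5
c_3 = 5(5) - 2(3) = 19
c_4 = 5(19) - 2(5) = 85
c_5 = 5(85) - 2(19) = 387
c_6 = 5(387) - 2(85) = 1765
c_7 = 5(1765) - 2(387) = 8051

8051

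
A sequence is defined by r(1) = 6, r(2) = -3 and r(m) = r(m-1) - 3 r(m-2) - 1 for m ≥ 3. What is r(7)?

-62

r(3) = (-3) - 3(6) - 1 = -22
r(4) = (-22) - 3(-3) - 1 = -14
r(5) = (-14) - 3(-22) - 1 = 51
r(6) = 51 - 3(-14) - 1 = 92
r(7) = 92 - 3(51) - 1 = -62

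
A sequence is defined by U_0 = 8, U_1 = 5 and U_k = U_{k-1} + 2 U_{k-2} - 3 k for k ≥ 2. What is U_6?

101

U_2 = 5 + 2·8 - 6 = 15
U_3 = 15 + 2·5 - 9 = 16
U_4 = 16 + 2·15 - 12 = 34
U_5 = 34 + 2·16 - 15 = 51
U_6 = 51 + 2·34 - 18 = 101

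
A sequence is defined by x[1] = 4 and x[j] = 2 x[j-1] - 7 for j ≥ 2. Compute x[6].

-89

x[2] = 2(4) - 7 = 1
x[3] = 2(1) - 7 = -5
x[4] = 2(-5) - 7 = -17
x[5] = 2(-17) - 7 = -41
x[6] = 2(-41) - 7 = -89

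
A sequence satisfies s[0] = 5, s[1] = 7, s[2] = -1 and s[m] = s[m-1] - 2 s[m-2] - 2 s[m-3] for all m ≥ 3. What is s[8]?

-125

s[3] = (-1) - 2(7) - 2(5) = -25
s[4] = (-25) - 2(-1) - 2(7) = -37
s[5] = (-37) - 2(-25) - 2(-1) = 15
s[6] = 15 - 2(-37) - 2(-25) = 139
s[7] = 139 - 2(15) - 2(-37) = 183
s[8] = 183 - 2(139) - 2(15) = -125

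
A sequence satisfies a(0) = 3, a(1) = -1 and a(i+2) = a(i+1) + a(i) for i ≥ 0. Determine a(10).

47

a(2) = (-1) + 3 = 2
a(3) = 2 + (-1) = 1
a(4) = 1 + 2 = 3
a(5) = 3 + 1 = 4
a(6) = 4 + 3 = 7
a(7) = 7 + 4 = 11
a(8) = 11 + 7 = 18
a(9) = 18 + 11 = 29
a(10) = 29 + 18 = 47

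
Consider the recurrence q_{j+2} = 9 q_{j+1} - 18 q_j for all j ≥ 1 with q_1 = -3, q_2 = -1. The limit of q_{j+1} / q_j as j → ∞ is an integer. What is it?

The characteristic equation is r^2 - 9r + 18 = 0, which factors as (r - 6)(r - 3) = 0.
So the roots are 6 and 3. Since |6| > |3| and the coefficient of 6^j is non-zero, the ratio tends to 6.

6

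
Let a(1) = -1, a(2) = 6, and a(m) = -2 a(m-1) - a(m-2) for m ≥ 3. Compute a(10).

46

a(3) = -2*6 - (-1) = -11
a(4) = -2*(-11) - 6 = 16
a(5) = -2*16 - (-11) = -21
a(6) = -2*(-21) - 16 = 26
a(7) = -2*26 - (-21) = -31
a(8) = -2*(-31) - 26 = 36
a(9) = -2*36 - (-31) = -41
a(10) = -2*(-41) - 36 = 46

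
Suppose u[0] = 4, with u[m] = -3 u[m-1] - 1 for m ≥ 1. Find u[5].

-1033

u[1] = -3*4 - 1 = -13
u[2] = -3*(-13) - 1 = 38
u[3] = -3*38 - 1 = -115
u[4] = -3*(-115) - 1 = 344
u[5] = -3*344 - 1 = -1033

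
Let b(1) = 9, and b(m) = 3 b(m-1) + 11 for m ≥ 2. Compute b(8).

b(2) = 3*9 + 11 = 38
b(3) = 3*38 + 11 = 125
b(4) = 3*125 + 11 = 386
b(5) = 3*386 + 11 = 1169
b(6) = 3*1169 + 11 = 3518
b(7) = 3*3518 + 11 = 10565
b(8) = 3*10565 + 11 = 31706

31706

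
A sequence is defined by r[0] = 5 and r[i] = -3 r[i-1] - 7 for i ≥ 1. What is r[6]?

4919

r[1] = -3·5 - 7 = -22
r[2] = -3·(-22) - 7 = 59
r[3] = -3·59 - 7 = -184
r[4] = -3·(-184) - 7 = 545
r[5] = -3·545 - 7 = -1642
r[6] = -3·(-1642) - 7 = 4919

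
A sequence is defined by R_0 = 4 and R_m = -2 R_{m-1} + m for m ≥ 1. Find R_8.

R_1 = -2·4 + 1 = -7
R_2 = -2·(-7) + 2 = 16
R_3 = -2·16 + 3 = -29
R_4 = -2·(-29) + 4 = 62
R_5 = -2·62 + 5 = -119
R_6 = -2·(-119) + 6 = 244
R_7 = -2·244 + 7 = -481
R_8 = -2·(-481) + 8 = 970

970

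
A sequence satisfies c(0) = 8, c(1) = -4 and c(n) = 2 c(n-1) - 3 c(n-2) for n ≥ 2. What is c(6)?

304

c(2) = 2·(-4) - 3·8 = -32
c(3) = 2·(-32) - 3·(-4) = -52
c(4) = 2·(-52) - 3·(-32) = -8
c(5) = 2·(-8) - 3·(-52) = 140
c(6) = 2·140 - 3·(-8) = 304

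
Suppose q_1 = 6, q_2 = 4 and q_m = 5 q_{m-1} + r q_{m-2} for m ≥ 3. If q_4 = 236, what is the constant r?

4

q_3 = 20 + 6r
q_4 = 100 + 34r
So 100 + 34r = 236, giving r = 4.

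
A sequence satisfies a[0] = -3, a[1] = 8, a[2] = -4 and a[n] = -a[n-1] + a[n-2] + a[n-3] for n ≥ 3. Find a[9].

a[3] = -(-4) + 8 + (-3) = 9
a[4] = -9 + (-4) + 8 = -5
a[5] = -(-5) + 9 + (-4) = 10
a[6] = -10 + (-5) + 9 = -6
a[7] = -(-6) + 10 + (-5) = 11
a[8] = -11 + (-6) + 10 = -7
a[9] = -(-7) + 11 + (-6) = 12

12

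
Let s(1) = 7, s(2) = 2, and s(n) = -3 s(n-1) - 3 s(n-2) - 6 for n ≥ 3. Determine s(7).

s(3) = -3·2 - 3·7 - 6 = -33
s(4) = -3·(-33) - 3·2 - 6 = 87
s(5) = -3·87 - 3·(-33) - 6 = -168
s(6) = -3·(-168) - 3·87 - 6 = 237
s(7) = -3·237 - 3·(-168) - 6 = -213

-213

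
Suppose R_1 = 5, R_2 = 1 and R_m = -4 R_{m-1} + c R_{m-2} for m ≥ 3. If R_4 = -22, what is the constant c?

2

R_3 = -4 + 5c
R_4 = 16 - 19c
So 16 - 19c = -22, giving c = 2.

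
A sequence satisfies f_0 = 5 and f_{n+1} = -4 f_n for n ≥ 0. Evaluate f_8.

327680

f_1 = -4·5 = -20
f_2 = -4·(-20) = 80
f_3 = -4·80 = -320
f_4 = -4·(-320) = 1280
f_5 = -4·1280 = -5120
f_6 = -4·(-5120) = 20480
f_7 = -4·20480 = -81920
f_8 = -4·(-81920) = 327680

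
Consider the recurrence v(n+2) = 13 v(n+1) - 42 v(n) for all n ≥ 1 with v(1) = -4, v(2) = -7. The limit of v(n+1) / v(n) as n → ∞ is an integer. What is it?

The characteristic equation is r^2 - 13r + 42 = 0, which factors as (r - 7)(r - 6) = 0.
So the roots are 7 and 6. Since |7| > |6| and the coefficient of 7^n is non-zero, the ratio tends to 7.

7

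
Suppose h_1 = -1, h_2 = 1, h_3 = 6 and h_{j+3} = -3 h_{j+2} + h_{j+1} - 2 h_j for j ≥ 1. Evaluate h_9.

7174

h_4 = -3(6) + 1 - 2(-1) = -15
h_5 = -3(-15) + 6 - 2(1) = 49
h_6 = -3(49) + (-15) - 2(6) = -174
h_7 = -3(-174) + 49 - 2(-15) = 601
h_8 = -3(601) + (-174) - 2(49) = -2075
h_9 = -3(-2075) + 601 - 2(-174) = 7174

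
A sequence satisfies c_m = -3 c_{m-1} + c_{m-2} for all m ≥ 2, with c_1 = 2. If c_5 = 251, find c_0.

-1

Let c_0 = x.
c_2 = -6 + x
c_3 = 20 - 3x
c_4 = -66 + 10x
c_5 = 218 - 33x
So 218 - 33x = 251, giving x = -1.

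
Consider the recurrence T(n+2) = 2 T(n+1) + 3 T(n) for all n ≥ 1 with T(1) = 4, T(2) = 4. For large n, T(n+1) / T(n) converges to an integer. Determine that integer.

3

The characteristic equation is r^2 - 2r - 3 = 0, which factors as (r - 3)(r + 1) = 0.
So the roots are 3 and -1. Since |3| > |-1| and the coefficient of 3^n is non-zero, the ratio tends to 3.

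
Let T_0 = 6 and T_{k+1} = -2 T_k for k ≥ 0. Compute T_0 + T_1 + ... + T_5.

-126

T_1 = -2(6) = -12
T_2 = -2(-12) = 24
T_3 = -2(24) = -48
T_4 = -2(-48) = 96
T_5 = -2(96) = -192
Sum = 6 + (-12) + 24 + (-48) + 96 + (-192) = -126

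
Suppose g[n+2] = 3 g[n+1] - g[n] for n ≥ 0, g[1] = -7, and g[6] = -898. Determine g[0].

Let g[0] = x.
g[2] = -21 - x
g[3] = -56 - 3x
g[4] = -147 - 8x
g[5] = -385 - 21x
g[6] = -1008 - 55x
So -1008 - 55x = -898, giving x = -2.

-2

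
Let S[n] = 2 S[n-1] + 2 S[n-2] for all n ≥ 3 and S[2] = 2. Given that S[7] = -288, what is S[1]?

-6

Let S[1] = z.
S[3] = 4 + 2z
S[4] = 12 + 4z
S[5] = 32 + 12z
S[6] = 88 + 32z
S[7] = 240 + 88z
So 240 + 88z = -288, giving z = -6.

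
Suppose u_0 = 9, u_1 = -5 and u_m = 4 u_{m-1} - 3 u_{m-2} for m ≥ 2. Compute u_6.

u_2 = 4(-5) - 3(9) = -47
u_3 = 4(-47) - 3(-5) = -173
u_4 = 4(-173) - 3(-47) = -551
u_5 = 4(-551) - 3(-173) = -1685
u_6 = 4(-1685) - 3(-551) = -5087

-5087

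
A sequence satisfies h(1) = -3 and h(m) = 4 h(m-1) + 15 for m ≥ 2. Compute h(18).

The fixed point is 15/(1 - 4) = -5, so h(m) + 5 = 4(h(m-1) + 5).
Hence h(m) = 2·4^{m-1} - 5.
h(18) = 2·4^{17} - 5 = 2·17179869184 - 5 = 34359738363.

34359738363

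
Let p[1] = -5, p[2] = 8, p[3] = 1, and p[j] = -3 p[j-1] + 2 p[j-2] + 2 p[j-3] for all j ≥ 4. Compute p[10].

-3103

p[4] = -3(1) + 2(8) + 2(-5) = 3
p[5] = -3(3) + 2(1) + 2(8) = 9
p[6] = -3(9) + 2(3) + 2(1) = -19
p[7] = -3(-19) + 2(9) + 2(3) = 81
p[8] = -3(81) + 2(-19) + 2(9) = -263
p[9] = -3(-263) + 2(81) + 2(-19) = 913
p[10] = -3(913) + 2(-263) + 2(81) = -3103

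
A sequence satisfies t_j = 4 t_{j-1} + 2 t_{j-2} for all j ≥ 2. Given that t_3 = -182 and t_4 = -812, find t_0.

-7

Rearranging, t_{j-2} = (t_j - 4 t_{j-1}) / 2.
t_2 = (-812 - 4*(-182)) / 2 = -84/2 = -42
t_1 = (-182 - 4*(-42)) / 2 = -14/2 = -7
t_0 = (-42 - 4*(-7)) / 2 = -14/2 = -7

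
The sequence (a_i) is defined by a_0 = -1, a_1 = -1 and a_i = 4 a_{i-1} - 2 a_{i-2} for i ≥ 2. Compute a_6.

-232

a_2 = 4·(-1) - 2·(-1) = -2
a_3 = 4·(-2) - 2·(-1) = -6
a_4 = 4·(-6) - 2·(-2) = -20
a_5 = 4·(-20) - 2·(-6) = -68
a_6 = 4·(-68) - 2·(-20) = -232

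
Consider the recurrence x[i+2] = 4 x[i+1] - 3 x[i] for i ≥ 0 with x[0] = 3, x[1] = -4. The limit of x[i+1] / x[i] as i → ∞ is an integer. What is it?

The characteristic equation is r^2 - 4r + 3 = 0, which factors as (r - 3)(r - 1) = 0.
So the roots are 3 and 1. Since |3| > |1| and the coefficient of 3^i is non-zero, the ratio tends to 3.

3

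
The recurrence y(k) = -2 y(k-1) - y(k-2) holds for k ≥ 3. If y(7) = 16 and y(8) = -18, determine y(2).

-6

Rearranging, y(k-2) = -(y(k) + 2 y(k-1)).
y(6) = -(-18 + 2(16)) = -14
y(5) = -(16 + 2(-14)) = 12
y(4) = -(-14 + 2(12)) = -10
y(3) = -(12 + 2(-10)) = 8
y(2) = -(-10 + 2(8)) = -6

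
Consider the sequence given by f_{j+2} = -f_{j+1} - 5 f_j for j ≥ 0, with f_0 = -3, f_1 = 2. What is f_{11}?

f_2 = -2 - 5*(-3) = 13
f_3 = -13 - 5*2 = -23
f_4 = -(-23) - 5*13 = -42
f_5 = -(-42) - 5*(-23) = 157
f_6 = -157 - 5*(-42) = 53
f_7 = -53 - 5*157 = -838
f_8 = -(-838) - 5*53 = 573
f_9 = -573 - 5*(-838) = 3617
f_{10} = -3617 - 5*573 = -6482
f_{11} = -(-6482) - 5*3617 = -11603

-11603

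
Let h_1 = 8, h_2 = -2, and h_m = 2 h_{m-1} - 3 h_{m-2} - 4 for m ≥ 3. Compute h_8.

h_3 = 2*(-2) - 3*8 - 4 = -32
h_4 = 2*(-32) - 3*(-2) - 4 = -62
h_5 = 2*(-62) - 3*(-32) - 4 = -32
h_6 = 2*(-32) - 3*(-62) - 4 = 118
h_7 = 2*118 - 3*(-32) - 4 = 328
h_8 = 2*328 - 3*118 - 4 = 298

298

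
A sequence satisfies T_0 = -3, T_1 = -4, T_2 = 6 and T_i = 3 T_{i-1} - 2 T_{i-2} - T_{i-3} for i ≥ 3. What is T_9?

T_3 = 3·6 - 2·(-4) - (-3) = 29
T_4 = 3·29 - 2·6 - (-4) = 79
T_5 = 3·79 - 2·29 - 6 = 173
T_6 = 3·173 - 2·79 - 29 = 332
T_7 = 3·332 - 2·173 - 79 = 571
T_8 = 3·571 - 2·332 - 173 = 876
T_9 = 3·876 - 2·571 - 332 = 1154

1154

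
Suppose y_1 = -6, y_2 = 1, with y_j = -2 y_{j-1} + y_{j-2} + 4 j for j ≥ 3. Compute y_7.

-8

y_3 = -2*1 + (-6) + 12 = 4
y_4 = -2*4 + 1 + 16 = 9
y_5 = -2*9 + 4 + 20 = 6
y_6 = -2*6 + 9 + 24 = 21
y_7 = -2*21 + 6 + 28 = -8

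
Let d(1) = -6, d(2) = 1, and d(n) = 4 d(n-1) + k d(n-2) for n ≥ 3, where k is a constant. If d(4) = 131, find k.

-5

d(3) = 4 - 6k
d(4) = 16 - 23k
So 16 - 23k = 131, giving k = -5.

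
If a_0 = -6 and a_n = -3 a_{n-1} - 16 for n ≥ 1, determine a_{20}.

The fixed point is -16/(1 + 3) = -4, so a_n + 4 = -3(a_{n-1} + 4).
Hence a_n = -2·(-3)^n - 4.
a_{20} = -2·(-3)^{20} - 4 = -2·3486784401 - 4 = -6973568806.

-6973568806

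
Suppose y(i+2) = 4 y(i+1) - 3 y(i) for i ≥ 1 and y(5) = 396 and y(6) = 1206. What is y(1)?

Rearranging, y(i-2) = (y(i) - 4 y(i-1)) / -3.
y(4) = (1206 - 4(396)) / -3 = -378/-3 = 126
y(3) = (396 - 4(126)) / -3 = -108/-3 = 36
y(2) = (126 - 4(36)) / -3 = -18/-3 = 6
y(1) = (36 - 4(6)) / -3 = 12/-3 = -4

-4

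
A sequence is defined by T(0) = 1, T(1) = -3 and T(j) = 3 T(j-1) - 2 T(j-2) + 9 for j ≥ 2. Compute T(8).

T(2) = 3(-3) - 2(1) + 9 = -2
T(3) = 3(-2) - 2(-3) + 9 = 9
T(4) = 3(9) - 2(-2) + 9 = 40
T(5) = 3(40) - 2(9) + 9 = 111
T(6) = 3(111) - 2(40) + 9 = 262
T(7) = 3(262) - 2(111) + 9 = 573
T(8) = 3(573) - 2(262) + 9 = 1204

1204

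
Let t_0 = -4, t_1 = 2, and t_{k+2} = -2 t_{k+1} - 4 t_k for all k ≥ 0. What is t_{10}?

t_2 = -2(2) - 4(-4) = 12
t_3 = -2(12) - 4(2) = -32
t_4 = -2(-32) - 4(12) = 16
t_5 = -2(16) - 4(-32) = 96
t_6 = -2(96) - 4(16) = -256
t_7 = -2(-256) - 4(96) = 128
t_8 = -2(128) - 4(-256) = 768
t_9 = -2(768) - 4(128) = -2048
t_{10} = -2(-2048) - 4(768) = 1024

1024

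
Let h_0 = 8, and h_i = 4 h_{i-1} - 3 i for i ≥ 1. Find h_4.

1712

h_1 = 4·8 - 3 = 29
h_2 = 4·29 - 6 = 110
h_3 = 4·110 - 9 = 431
h_4 = 4·431 - 12 = 1712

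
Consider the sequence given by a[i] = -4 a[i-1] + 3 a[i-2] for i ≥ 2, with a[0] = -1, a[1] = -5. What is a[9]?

-829541

a[2] = -4(-5) + 3(-1) = 17
a[3] = -4(17) + 3(-5) = -83
a[4] = -4(-83) + 3(17) = 383
a[5] = -4(383) + 3(-83) = -1781
a[6] = -4(-1781) + 3(383) = 8273
a[7] = -4(8273) + 3(-1781) = -38435
a[8] = -4(-38435) + 3(8273) = 178559
a[9] = -4(178559) + 3(-38435) = -829541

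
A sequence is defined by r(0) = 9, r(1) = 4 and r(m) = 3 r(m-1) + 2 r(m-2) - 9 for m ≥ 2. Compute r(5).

r(2) = 3(4) + 2(9) - 9 = 21
r(3) = 3(21) + 2(4) - 9 = 62
r(4) = 3(62) + 2(21) - 9 = 219
r(5) = 3(219) + 2(62) - 9 = 772

772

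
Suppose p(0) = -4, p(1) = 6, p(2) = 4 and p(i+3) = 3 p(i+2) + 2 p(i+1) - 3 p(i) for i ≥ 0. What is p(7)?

3864

p(3) = 3·4 + 2·6 - 3·(-4) = 36
p(4) = 3·36 + 2·4 - 3·6 = 98
p(5) = 3·98 + 2·36 - 3·4 = 354
p(6) = 3·354 + 2·98 - 3·36 = 1150
p(7) = 3·1150 + 2·354 - 3·98 = 3864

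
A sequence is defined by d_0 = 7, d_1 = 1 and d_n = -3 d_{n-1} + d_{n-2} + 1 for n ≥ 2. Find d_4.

45

d_2 = -3(1) + 7 + 1 = 5
d_3 = -3(5) + 1 + 1 = -13
d_4 = -3(-13) + 5 + 1 = 45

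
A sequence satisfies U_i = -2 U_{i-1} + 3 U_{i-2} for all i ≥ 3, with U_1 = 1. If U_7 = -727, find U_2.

Let U_2 = x.
U_3 = 3 - 2x
U_4 = -6 + 7x
U_5 = 21 - 20x
U_6 = -60 + 61x
U_7 = 183 - 182x
So 183 - 182x = -727, giving x = 5.

5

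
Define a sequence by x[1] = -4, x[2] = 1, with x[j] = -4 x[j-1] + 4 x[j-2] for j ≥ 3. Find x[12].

25359360

x[3] = -4·1 + 4·(-4) = -20
x[4] = -4·(-20) + 4·1 = 84
x[5] = -4·84 + 4·(-20) = -416
x[6] = -4·(-416) + 4·84 = 2000
x[7] = -4·2000 + 4·(-416) = -9664
x[8] = -4·(-9664) + 4·2000 = 46656
x[9] = -4·46656 + 4·(-9664) = -225280
x[10] = -4·(-225280) + 4·46656 = 1087744
x[11] = -4·1087744 + 4·(-225280) = -5252096
x[12] = -4·(-5252096) + 4·1087744 = 25359360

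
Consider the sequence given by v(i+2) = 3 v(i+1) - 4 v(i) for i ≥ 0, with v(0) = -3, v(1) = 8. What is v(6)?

v(2) = 3·8 - 4·(-3) = 36
v(3) = 3·36 - 4·8 = 76
v(4) = 3·76 - 4·36 = 84
v(5) = 3·84 - 4·76 = -52
v(6) = 3·(-52) - 4·84 = -492

-492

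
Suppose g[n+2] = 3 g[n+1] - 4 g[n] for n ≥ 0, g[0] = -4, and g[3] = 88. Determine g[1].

8

Let g[1] = z.
g[2] = 16 + 3z
g[3] = 48 + 5z
So 48 + 5z = 88, giving z = 8.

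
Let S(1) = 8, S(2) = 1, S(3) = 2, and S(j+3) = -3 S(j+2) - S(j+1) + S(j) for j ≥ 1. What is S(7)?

S(4) = -3(2) - 1 + 8 = 1
S(5) = -3(1) - 2 + 1 = -4
S(6) = -3(-4) - 1 + 2 = 13
S(7) = -3(13) - (-4) + 1 = -34

-34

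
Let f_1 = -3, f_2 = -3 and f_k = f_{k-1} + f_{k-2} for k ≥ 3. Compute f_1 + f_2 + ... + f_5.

-36

f_3 = (-3) + (-3) = -6
f_4 = (-6) + (-3) = -9
f_5 = (-9) + (-6) = -15
Sum = (-3) + (-3) + (-6) + (-9) + (-15) = -36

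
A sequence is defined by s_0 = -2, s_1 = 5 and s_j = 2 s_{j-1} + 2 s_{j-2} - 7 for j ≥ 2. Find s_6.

s_2 = 2(5) + 2(-2) - 7 = -1
s_3 = 2(-1) + 2(5) - 7 = 1
s_4 = 2(1) + 2(-1) - 7 = -7
s_5 = 2(-7) + 2(1) - 7 = -19
s_6 = 2(-19) + 2(-7) - 7 = -59

-59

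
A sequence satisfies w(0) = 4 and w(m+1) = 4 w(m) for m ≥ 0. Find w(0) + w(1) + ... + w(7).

87380

w(1) = 4·4 = 16
w(2) = 4·16 = 64
w(3) = 4·64 = 256
w(4) = 4·256 = 1024
w(5) = 4·1024 = 4096
w(6) = 4·4096 = 16384
w(7) = 4·16384 = 65536
Sum = 4 + 16 + 64 + 256 + 1024 + 4096 + 16384 + 65536 = 87380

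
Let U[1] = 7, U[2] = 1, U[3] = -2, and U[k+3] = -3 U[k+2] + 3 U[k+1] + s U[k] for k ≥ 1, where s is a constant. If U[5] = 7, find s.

U[4] = 9 + 7s
U[5] = -33 - 20s
So -33 - 20s = 7, giving s = -2.

-2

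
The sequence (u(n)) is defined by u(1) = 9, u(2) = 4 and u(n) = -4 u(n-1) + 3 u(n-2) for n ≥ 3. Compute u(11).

1603547

u(3) = -4*4 + 3*9 = 11
u(4) = -4*11 + 3*4 = -32
u(5) = -4*(-32) + 3*11 = 161
u(6) = -4*161 + 3*(-32) = -740
u(7) = -4*(-740) + 3*161 = 3443
u(8) = -4*3443 + 3*(-740) = -15992
u(9) = -4*(-15992) + 3*3443 = 74297
u(10) = -4*74297 + 3*(-15992) = -345164
u(11) = -4*(-345164) + 3*74297 = 1603547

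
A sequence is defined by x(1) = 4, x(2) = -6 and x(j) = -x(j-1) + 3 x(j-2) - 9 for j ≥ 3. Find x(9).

x(3) = -(-6) + 3·4 - 9 = 9
x(4) = -9 + 3·(-6) - 9 = -36
x(5) = -(-36) + 3·9 - 9 = 54
x(6) = -54 + 3·(-36) - 9 = -171
x(7) = -(-171) + 3·54 - 9 = 324
x(8) = -324 + 3·(-171) - 9 = -846
x(9) = -(-846) + 3·324 - 9 = 1809

1809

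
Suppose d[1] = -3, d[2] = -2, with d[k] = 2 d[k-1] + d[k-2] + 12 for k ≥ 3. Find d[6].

146

d[3] = 2·(-2) + (-3) + 12 = 5
d[4] = 2·5 + (-2) + 12 = 20
d[5] = 2·20 + 5 + 12 = 57
d[6] = 2·57 + 20 + 12 = 146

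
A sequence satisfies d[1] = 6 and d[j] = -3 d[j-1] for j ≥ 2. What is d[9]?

d[2] = -3(6) = -18
d[3] = -3(-18) = 54
d[4] = -3(54) = -162
d[5] = -3(-162) = 486
d[6] = -3(486) = -1458
d[7] = -3(-1458) = 4374
d[8] = -3(4374) = -13122
d[9] = -3(-13122) = 39366

39366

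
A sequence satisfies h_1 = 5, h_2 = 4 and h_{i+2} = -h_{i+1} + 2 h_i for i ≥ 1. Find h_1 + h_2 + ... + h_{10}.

-67

h_3 = -4 + 2(5) = 6
h_4 = -6 + 2(4) = 2
h_5 = -2 + 2(6) = 10
h_6 = -10 + 2(2) = -6
h_7 = -(-6) + 2(10) = 26
h_8 = -26 + 2(-6) = -38
h_9 = -(-38) + 2(26) = 90
h_{10} = -90 + 2(-38) = -166
Sum = 5 + 4 + 6 + 2 + 10 + (-6) + 26 + (-38) + 90 + (-166) = -67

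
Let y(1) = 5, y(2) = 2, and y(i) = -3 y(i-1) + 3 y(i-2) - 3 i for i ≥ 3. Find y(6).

y(3) = -3·2 + 3·5 - 9 = 0
y(4) = -3·0 + 3·2 - 12 = -6
y(5) = -3·(-6) + 3·0 - 15 = 3
y(6) = -3·3 + 3·(-6) - 18 = -45

-45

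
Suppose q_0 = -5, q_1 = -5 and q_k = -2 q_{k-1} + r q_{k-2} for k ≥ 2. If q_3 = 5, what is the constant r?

5

q_2 = 10 - 5r
q_3 = -20 + 5r
So -20 + 5r = 5, giving r = 5.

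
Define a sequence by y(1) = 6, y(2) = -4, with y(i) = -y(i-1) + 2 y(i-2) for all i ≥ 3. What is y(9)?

y(3) = -(-4) + 2(6) = 16
y(4) = -16 + 2(-4) = -24
y(5) = -(-24) + 2(16) = 56
y(6) = -56 + 2(-24) = -104
y(7) = -(-104) + 2(56) = 216
y(8) = -216 + 2(-104) = -424
y(9) = -(-424) + 2(216) = 856

856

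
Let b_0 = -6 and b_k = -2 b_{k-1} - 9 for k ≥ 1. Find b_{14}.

The fixed point is -9/(1 + 2) = -3, so b_k + 3 = -2(b_{k-1} + 3).
Hence b_k = -3·(-2)^k - 3.
b_{14} = -3·(-2)^{14} - 3 = -3·16384 - 3 = -49155.

-49155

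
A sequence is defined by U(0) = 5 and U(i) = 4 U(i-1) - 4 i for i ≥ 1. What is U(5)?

3308

U(1) = 4·5 - 4 = 16
U(2) = 4·16 - 8 = 56
U(3) = 4·56 - 12 = 212
U(4) = 4·212 - 16 = 832
U(5) = 4·832 - 20 = 3308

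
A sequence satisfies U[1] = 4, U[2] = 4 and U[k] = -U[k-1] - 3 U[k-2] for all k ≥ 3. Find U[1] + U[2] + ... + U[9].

136

U[3] = -4 - 3(4) = -16
U[4] = -(-16) - 3(4) = 4
U[5] = -4 - 3(-16) = 44
U[6] = -44 - 3(4) = -56
U[7] = -(-56) - 3(44) = -76
U[8] = -(-76) - 3(-56) = 244
U[9] = -244 - 3(-76) = -16
Sum = 4 + 4 + (-16) + 4 + 44 + (-56) + (-76) + 244 + (-16) = 136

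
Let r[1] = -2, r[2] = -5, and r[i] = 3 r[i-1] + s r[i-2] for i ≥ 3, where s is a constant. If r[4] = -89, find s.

r[3] = -15 - 2s
r[4] = -45 - 11s
So -45 - 11s = -89, giving s = 4.

4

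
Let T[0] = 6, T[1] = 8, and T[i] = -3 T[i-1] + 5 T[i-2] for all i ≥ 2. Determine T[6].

T[2] = -3*8 + 5*6 = 6
T[3] = -3*6 + 5*8 = 22
T[4] = -3*22 + 5*6 = -36
T[5] = -3*(-36) + 5*22 = 218
T[6] = -3*218 + 5*(-36) = -834

-834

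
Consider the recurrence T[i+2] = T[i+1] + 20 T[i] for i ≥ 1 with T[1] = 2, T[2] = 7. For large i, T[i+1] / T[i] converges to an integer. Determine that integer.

The characteristic equation is r^2 - r - 20 = 0, which factors as (r - 5)(r + 4) = 0.
So the roots are 5 and -4. Since |5| > |-4| and the coefficient of 5^i is non-zero, the ratio tends to 5.

5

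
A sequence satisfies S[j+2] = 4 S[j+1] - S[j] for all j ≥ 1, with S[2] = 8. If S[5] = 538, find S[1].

-6

Let S[1] = z.
S[3] = 32 - z
S[4] = 120 - 4z
S[5] = 448 - 15z
So 448 - 15z = 538, giving z = -6.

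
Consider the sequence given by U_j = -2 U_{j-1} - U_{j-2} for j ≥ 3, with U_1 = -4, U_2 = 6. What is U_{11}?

U_3 = -2*6 - (-4) = -8
U_4 = -2*(-8) - 6 = 10
U_5 = -2*10 - (-8) = -12
U_6 = -2*(-12) - 10 = 14
U_7 = -2*14 - (-12) = -16
U_8 = -2*(-16) - 14 = 18
U_9 = -2*18 - (-16) = -20
U_{10} = -2*(-20) - 18 = 22
U_{11} = -2*22 - (-20) = -24

-24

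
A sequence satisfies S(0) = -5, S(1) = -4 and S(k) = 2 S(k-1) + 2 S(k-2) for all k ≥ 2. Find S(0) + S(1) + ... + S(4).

S(2) = 2·(-4) + 2·(-5) = -18
S(3) = 2·(-18) + 2·(-4) = -44
S(4) = 2·(-44) + 2·(-18) = -124
Sum = (-5) + (-4) + (-18) + (-44) + (-124) = -195

-195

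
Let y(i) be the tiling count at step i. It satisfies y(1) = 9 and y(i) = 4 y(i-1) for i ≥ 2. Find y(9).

589824

y(2) = 4·9 = 36
y(3) = 4·36 = 144
y(4) = 4·144 = 576
y(5) = 4·576 = 2304
y(6) = 4·2304 = 9216
y(7) = 4·9216 = 36864
y(8) = 4·36864 = 147456
y(9) = 4·147456 = 589824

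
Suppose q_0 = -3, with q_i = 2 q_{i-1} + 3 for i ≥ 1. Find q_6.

-3

q_1 = 2·(-3) + 3 = -3
q_2 = 2·(-3) + 3 = -3
q_3 = 2·(-3) + 3 = -3
q_4 = 2·(-3) + 3 = -3
q_5 = 2·(-3) + 3 = -3
q_6 = 2·(-3) + 3 = -3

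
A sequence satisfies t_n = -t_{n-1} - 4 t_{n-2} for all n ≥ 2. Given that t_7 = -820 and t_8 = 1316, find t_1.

8

Rearranging, t_{n-2} = (t_n + t_{n-1}) / -4.
t_6 = (1316 + (-820)) / -4 = 496/-4 = -124
t_5 = (-820 + (-124)) / -4 = -944/-4 = 236
t_4 = (-124 + 236) / -4 = 112/-4 = -28
t_3 = (236 + (-28)) / -4 = 208/-4 = -52
t_2 = (-28 + (-52)) / -4 = -80/-4 = 20
t_1 = (-52 + 20) / -4 = -32/-4 = 8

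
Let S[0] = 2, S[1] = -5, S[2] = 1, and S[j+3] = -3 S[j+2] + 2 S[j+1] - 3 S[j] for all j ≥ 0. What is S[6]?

S[3] = -3(1) + 2(-5) - 3(2) = -19
S[4] = -3(-19) + 2(1) - 3(-5) = 74
S[5] = -3(74) + 2(-19) - 3(1) = -263
S[6] = -3(-263) + 2(74) - 3(-19) = 994

994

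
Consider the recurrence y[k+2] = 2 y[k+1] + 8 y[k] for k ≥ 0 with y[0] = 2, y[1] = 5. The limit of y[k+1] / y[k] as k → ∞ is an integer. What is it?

4

The characteristic equation is r^2 - 2r - 8 = 0, which factors as (r - 4)(r + 2) = 0.
So the roots are 4 and -2. Since |4| > |-2| and the coefficient of 4^k is non-zero, the ratio tends to 4.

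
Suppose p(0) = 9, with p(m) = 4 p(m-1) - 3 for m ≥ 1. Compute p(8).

p(1) = 4(9) - 3 = 33
p(2) = 4(33) - 3 = 129
p(3) = 4(129) - 3 = 513
p(4) = 4(513) - 3 = 2049
p(5) = 4(2049) - 3 = 8193
p(6) = 4(8193) - 3 = 32769
p(7) = 4(32769) - 3 = 131073
p(8) = 4(131073) - 3 = 524289

524289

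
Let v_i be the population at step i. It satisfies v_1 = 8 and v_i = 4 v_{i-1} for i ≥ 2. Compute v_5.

v_2 = 4*8 = 32
v_3 = 4*32 = 128
v_4 = 4*128 = 512
v_5 = 4*512 = 2048

2048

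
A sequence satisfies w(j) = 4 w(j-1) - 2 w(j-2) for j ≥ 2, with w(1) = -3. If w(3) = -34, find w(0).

-1

Let w(0) = x.
w(2) = -12 - 2x
w(3) = -42 - 8x
So -42 - 8x = -34, giving x = -1.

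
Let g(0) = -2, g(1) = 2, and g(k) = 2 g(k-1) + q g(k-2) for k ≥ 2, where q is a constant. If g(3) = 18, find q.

g(2) = 4 - 2q
g(3) = 8 - 2q
So 8 - 2q = 18, giving q = -5.

-5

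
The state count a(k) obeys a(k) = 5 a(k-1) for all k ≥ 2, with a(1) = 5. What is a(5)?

a(2) = 5·5 = 25
a(3) = 5·25 = 125
a(4) = 5·125 = 625
a(5) = 5·625 = 3125

3125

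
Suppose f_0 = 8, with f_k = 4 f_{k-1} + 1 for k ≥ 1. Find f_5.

f_1 = 4(8) + 1 = 33
f_2 = 4(33) + 1 = 133
f_3 = 4(133) + 1 = 533
f_4 = 4(533) + 1 = 2133
f_5 = 4(2133) + 1 = 8533

8533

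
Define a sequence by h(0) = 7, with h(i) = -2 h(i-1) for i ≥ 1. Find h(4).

112

h(1) = -2*7 = -14
h(2) = -2*(-14) = 28
h(3) = -2*28 = -56
h(4) = -2*(-56) = 112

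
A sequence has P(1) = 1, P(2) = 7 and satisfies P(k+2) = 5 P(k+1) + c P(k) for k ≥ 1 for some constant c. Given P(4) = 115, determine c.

-5

P(3) = 35 + c
P(4) = 175 + 12c
So 175 + 12c = 115, giving c = -5.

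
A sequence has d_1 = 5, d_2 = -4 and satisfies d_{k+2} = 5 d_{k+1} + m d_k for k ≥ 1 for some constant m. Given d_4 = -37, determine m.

3

d_3 = -20 + 5m
d_4 = -100 + 21m
So -100 + 21m = -37, giving m = 3.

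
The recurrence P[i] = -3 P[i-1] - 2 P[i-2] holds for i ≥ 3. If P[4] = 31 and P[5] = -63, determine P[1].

Rearranging, P[i-2] = (P[i] + 3 P[i-1]) / -2.
P[3] = (-63 + 3(31)) / -2 = 30/-2 = -15
P[2] = (31 + 3(-15)) / -2 = -14/-2 = 7
P[1] = (-15 + 3(7)) / -2 = 6/-2 = -3

-3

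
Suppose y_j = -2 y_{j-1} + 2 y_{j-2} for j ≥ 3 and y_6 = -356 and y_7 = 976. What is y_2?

-3

Rearranging, y_{j-2} = (y_j + 2 y_{j-1}) / 2.
y_5 = (976 + 2·(-356)) / 2 = 264/2 = 132
y_4 = (-356 + 2·132) / 2 = -92/2 = -46
y_3 = (132 + 2·(-46)) / 2 = 40/2 = 20
y_2 = (-46 + 2·20) / 2 = -6/2 = -3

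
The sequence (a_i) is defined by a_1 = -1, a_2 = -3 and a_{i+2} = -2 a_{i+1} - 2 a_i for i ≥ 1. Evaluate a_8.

40

a_3 = -2·(-3) - 2·(-1) = 8
a_4 = -2·8 - 2·(-3) = -10
a_5 = -2·(-10) - 2·8 = 4
a_6 = -2·4 - 2·(-10) = 12
a_7 = -2·12 - 2·4 = -32
a_8 = -2·(-32) - 2·12 = 40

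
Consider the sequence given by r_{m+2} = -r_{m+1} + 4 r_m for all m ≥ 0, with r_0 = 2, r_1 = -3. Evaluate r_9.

r_2 = -(-3) + 4*2 = 11
r_3 = -11 + 4*(-3) = -23
r_4 = -(-23) + 4*11 = 67
r_5 = -67 + 4*(-23) = -159
r_6 = -(-159) + 4*67 = 427
r_7 = -427 + 4*(-159) = -1063
r_8 = -(-1063) + 4*427 = 2771
r_9 = -2771 + 4*(-1063) = -7023

-7023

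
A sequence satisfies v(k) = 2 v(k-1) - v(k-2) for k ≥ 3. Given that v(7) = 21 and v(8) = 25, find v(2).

Rearranging, v(k-2) = -(v(k) - 2 v(k-1)).
v(6) = -(25 - 2*21) = 17
v(5) = -(21 - 2*17) = 13
v(4) = -(17 - 2*13) = 9
v(3) = -(13 - 2*9) = 5
v(2) = -(9 - 2*5) = 1

1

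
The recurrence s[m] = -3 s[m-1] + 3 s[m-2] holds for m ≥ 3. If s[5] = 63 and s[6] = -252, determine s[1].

-7

Rearranging, s[m-2] = (s[m] + 3 s[m-1]) / 3.
s[4] = (-252 + 3·63) / 3 = -63/3 = -21
s[3] = (63 + 3·(-21)) / 3 = 0/3 = 0
s[2] = (-21 + 3·0) / 3 = -21/3 = -7
s[1] = (0 + 3·(-7)) / 3 = -21/3 = -7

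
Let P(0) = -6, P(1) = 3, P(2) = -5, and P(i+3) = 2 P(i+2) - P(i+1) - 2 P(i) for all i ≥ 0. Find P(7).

P(3) = 2(-5) - 3 - 2(-6) = -1
P(4) = 2(-1) - (-5) - 2(3) = -3
P(5) = 2(-3) - (-1) - 2(-5) = 5
P(6) = 2(5) - (-3) - 2(-1) = 15
P(7) = 2(15) - 5 - 2(-3) = 31

31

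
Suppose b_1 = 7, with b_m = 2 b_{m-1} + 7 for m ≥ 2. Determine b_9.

3577

b_2 = 2(7) + 7 = 21
b_3 = 2(21) + 7 = 49
b_4 = 2(49) + 7 = 105
b_5 = 2(105) + 7 = 217
b_6 = 2(217) + 7 = 441
b_7 = 2(441) + 7 = 889
b_8 = 2(889) + 7 = 1785
b_9 = 2(1785) + 7 = 3577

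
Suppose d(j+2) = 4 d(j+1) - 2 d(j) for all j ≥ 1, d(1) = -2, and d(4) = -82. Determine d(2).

Let d(2) = v.
d(3) = 4 + 4v
d(4) = 16 + 14v
So 16 + 14v = -82, giving v = -7.

-7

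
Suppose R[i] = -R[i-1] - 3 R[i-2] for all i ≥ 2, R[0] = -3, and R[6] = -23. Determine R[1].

Let R[1] = v.
R[2] = 9 - v
R[3] = -9 - 2v
R[4] = -18 + 5v
R[5] = 45 + v
R[6] = 9 - 16v
So 9 - 16v = -23, giving v = 2.

2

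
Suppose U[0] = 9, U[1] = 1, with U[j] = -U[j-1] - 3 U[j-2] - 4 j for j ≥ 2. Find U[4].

U[2] = -1 - 3(9) - 8 = -36
U[3] = -(-36) - 3(1) - 12 = 21
U[4] = -21 - 3(-36) - 16 = 71

71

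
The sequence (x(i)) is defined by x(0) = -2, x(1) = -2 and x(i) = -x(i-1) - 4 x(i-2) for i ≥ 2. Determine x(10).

-758

x(2) = -(-2) - 4·(-2) = 10
x(3) = -10 - 4·(-2) = -2
x(4) = -(-2) - 4·10 = -38
x(5) = -(-38) - 4·(-2) = 46
x(6) = -46 - 4·(-38) = 106
x(7) = -106 - 4·46 = -290
x(8) = -(-290) - 4·106 = -134
x(9) = -(-134) - 4·(-290) = 1294
x(10) = -1294 - 4·(-134) = -758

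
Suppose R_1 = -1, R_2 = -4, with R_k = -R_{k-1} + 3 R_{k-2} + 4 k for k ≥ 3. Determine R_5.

R_3 = -(-4) + 3·(-1) + 12 = 13
R_4 = -13 + 3·(-4) + 16 = -9
R_5 = -(-9) + 3·13 + 20 = 68

68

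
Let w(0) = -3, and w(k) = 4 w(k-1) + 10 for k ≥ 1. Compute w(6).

w(1) = 4(-3) + 10 = -2
w(2) = 4(-2) + 10 = 2
w(3) = 4(2) + 10 = 18
w(4) = 4(18) + 10 = 82
w(5) = 4(82) + 10 = 338
w(6) = 4(338) + 10 = 1362

1362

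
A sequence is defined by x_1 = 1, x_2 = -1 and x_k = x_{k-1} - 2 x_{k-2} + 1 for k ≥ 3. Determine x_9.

-2

x_3 = (-1) - 2(1) + 1 = -2
x_4 = (-2) - 2(-1) + 1 = 1
x_5 = 1 - 2(-2) + 1 = 6
x_6 = 6 - 2(1) + 1 = 5
x_7 = 5 - 2(6) + 1 = -6
x_8 = (-6) - 2(5) + 1 = -15
x_9 = (-15) - 2(-6) + 1 = -2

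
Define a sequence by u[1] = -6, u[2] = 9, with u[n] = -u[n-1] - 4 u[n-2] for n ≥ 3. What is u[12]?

u[3] = -9 - 4(-6) = 15
u[4] = -15 - 4(9) = -51
u[5] = -(-51) - 4(15) = -9
u[6] = -(-9) - 4(-51) = 213
u[7] = -213 - 4(-9) = -177
u[8] = -(-177) - 4(213) = -675
u[9] = -(-675) - 4(-177) = 1383
u[10] = -1383 - 4(-675) = 1317
u[11] = -1317 - 4(1383) = -6849
u[12] = -(-6849) - 4(1317) = 1581

1581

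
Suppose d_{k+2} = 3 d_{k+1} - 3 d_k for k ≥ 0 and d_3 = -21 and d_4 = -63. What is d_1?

7

Rearranging, d_{k-2} = (d_k - 3 d_{k-1}) / -3.
d_2 = (-63 - 3·(-21)) / -3 = 0/-3 = 0
d_1 = (-21 - 3·0) / -3 = -21/-3 = 7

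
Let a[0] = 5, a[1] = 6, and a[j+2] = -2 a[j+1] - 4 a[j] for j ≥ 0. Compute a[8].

-2048

a[2] = -2·6 - 4·5 = -32
a[3] = -2·(-32) - 4·6 = 40
a[4] = -2·40 - 4·(-32) = 48
a[5] = -2·48 - 4·40 = -256
a[6] = -2·(-256) - 4·48 = 320
a[7] = -2·320 - 4·(-256) = 384
a[8] = -2·384 - 4·320 = -2048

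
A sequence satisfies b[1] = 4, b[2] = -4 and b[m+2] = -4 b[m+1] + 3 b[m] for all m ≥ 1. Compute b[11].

b[3] = -4*(-4) + 3*4 = 28
b[4] = -4*28 + 3*(-4) = -124
b[5] = -4*(-124) + 3*28 = 580
b[6] = -4*580 + 3*(-124) = -2692
b[7] = -4*(-2692) + 3*580 = 12508
b[8] = -4*12508 + 3*(-2692) = -58108
b[9] = -4*(-58108) + 3*12508 = 269956
b[10] = -4*269956 + 3*(-58108) = -1254148
b[11] = -4*(-1254148) + 3*269956 = 5826460

5826460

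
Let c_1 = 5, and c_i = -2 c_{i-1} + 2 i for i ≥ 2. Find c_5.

c_2 = -2(5) + 4 = -6
c_3 = -2(-6) + 6 = 18
c_4 = -2(18) + 8 = -28
c_5 = -2(-28) + 10 = 66

66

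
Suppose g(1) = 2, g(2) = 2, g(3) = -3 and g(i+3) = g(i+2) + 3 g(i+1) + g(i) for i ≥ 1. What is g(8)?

g(4) = (-3) + 3·2 + 2 = 5
g(5) = 5 + 3·(-3) + 2 = -2
g(6) = (-2) + 3·5 + (-3) = 10
g(7) = 10 + 3·(-2) + 5 = 9
g(8) = 9 + 3·10 + (-2) = 37

37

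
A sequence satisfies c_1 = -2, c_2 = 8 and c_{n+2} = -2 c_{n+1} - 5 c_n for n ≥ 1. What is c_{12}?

5012

c_3 = -2*8 - 5*(-2) = -6
c_4 = -2*(-6) - 5*8 = -28
c_5 = -2*(-28) - 5*(-6) = 86
c_6 = -2*86 - 5*(-28) = -32
c_7 = -2*(-32) - 5*86 = -366
c_8 = -2*(-366) - 5*(-32) = 892
c_9 = -2*892 - 5*(-366) = 46
c_{10} = -2*46 - 5*892 = -4552
c_{11} = -2*(-4552) - 5*46 = 8874
c_{12} = -2*8874 - 5*(-4552) = 5012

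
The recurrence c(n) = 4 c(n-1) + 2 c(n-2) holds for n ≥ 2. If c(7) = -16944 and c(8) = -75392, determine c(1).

Rearranging, c(n-2) = (c(n) - 4 c(n-1)) / 2.
c(6) = (-75392 - 4*(-16944)) / 2 = -7616/2 = -3808
c(5) = (-16944 - 4*(-3808)) / 2 = -1712/2 = -856
c(4) = (-3808 - 4*(-856)) / 2 = -384/2 = -192
c(3) = (-856 - 4*(-192)) / 2 = -88/2 = -44
c(2) = (-192 - 4*(-44)) / 2 = -16/2 = -8
c(1) = (-44 - 4*(-8)) / 2 = -12/2 = -6

-6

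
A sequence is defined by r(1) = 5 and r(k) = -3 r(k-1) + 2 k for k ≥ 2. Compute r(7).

r(2) = -3*5 + 4 = -11
r(3) = -3*(-11) + 6 = 39
r(4) = -3*39 + 8 = -109
r(5) = -3*(-109) + 10 = 337
r(6) = -3*337 + 12 = -999
r(7) = -3*(-999) + 14 = 3011

3011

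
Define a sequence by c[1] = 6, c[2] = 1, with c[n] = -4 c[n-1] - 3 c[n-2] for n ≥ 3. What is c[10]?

c[3] = -4*1 - 3*6 = -22
c[4] = -4*(-22) - 3*1 = 85
c[5] = -4*85 - 3*(-22) = -274
c[6] = -4*(-274) - 3*85 = 841
c[7] = -4*841 - 3*(-274) = -2542
c[8] = -4*(-2542) - 3*841 = 7645
c[9] = -4*7645 - 3*(-2542) = -22954
c[10] = -4*(-22954) - 3*7645 = 68881

68881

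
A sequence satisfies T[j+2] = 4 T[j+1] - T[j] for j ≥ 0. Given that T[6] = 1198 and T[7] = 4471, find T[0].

Rearranging, T[j-2] = -(T[j] - 4 T[j-1]).
T[5] = -(4471 - 4·1198) = 321
T[4] = -(1198 - 4·321) = 86
T[3] = -(321 - 4·86) = 23
T[2] = -(86 - 4·23) = 6
T[1] = -(23 - 4·6) = 1
T[0] = -(6 - 4·1) = -2

-2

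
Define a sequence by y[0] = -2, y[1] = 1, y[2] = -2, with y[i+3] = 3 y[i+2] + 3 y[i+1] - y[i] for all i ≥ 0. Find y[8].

-1682

y[3] = 3(-2) + 3(1) - (-2) = -1
y[4] = 3(-1) + 3(-2) - 1 = -10
y[5] = 3(-10) + 3(-1) - (-2) = -31
y[6] = 3(-31) + 3(-10) - (-1) = -122
y[7] = 3(-122) + 3(-31) - (-10) = -449
y[8] = 3(-449) + 3(-122) - (-31) = -1682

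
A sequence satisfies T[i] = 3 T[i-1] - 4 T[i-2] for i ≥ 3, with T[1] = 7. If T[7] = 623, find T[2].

Let T[2] = y.
T[3] = -28 + 3y
T[4] = -84 + 5y
T[5] = -140 + 3y
T[6] = -84 - 11y
T[7] = 308 - 45y
So 308 - 45y = 623, giving y = -7.

-7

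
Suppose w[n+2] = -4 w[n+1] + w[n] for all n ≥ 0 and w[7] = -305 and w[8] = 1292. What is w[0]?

Rearranging, w[n-2] = w[n] + 4 w[n-1].
w[6] = 1292 + 4·(-305) = 72
w[5] = -305 + 4·72 = -17
w[4] = 72 + 4·(-17) = 4
w[3] = -17 + 4·4 = -1
w[2] = 4 + 4·(-1) = 0
w[1] = -1 + 4·0 = -1
w[0] = 0 + 4·(-1) = -4

-4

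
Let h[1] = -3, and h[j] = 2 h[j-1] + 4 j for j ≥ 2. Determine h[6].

h[2] = 2·(-3) + 8 = 2
h[3] = 2·2 + 12 = 16
h[4] = 2·16 + 16 = 48
h[5] = 2·48 + 20 = 116
h[6] = 2·116 + 24 = 256

256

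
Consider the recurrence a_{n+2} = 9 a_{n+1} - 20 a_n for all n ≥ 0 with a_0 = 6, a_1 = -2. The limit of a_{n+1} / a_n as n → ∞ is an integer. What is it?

5

The characteristic equation is r^2 - 9r + 20 = 0, which factors as (r - 5)(r - 4) = 0.
So the roots are 5 and 4. Since |5| > |4| and the coefficient of 5^n is non-zero, the ratio tends to 5.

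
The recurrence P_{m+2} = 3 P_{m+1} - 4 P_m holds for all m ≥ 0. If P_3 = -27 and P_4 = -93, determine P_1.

9

Rearranging, P_{m-2} = (P_m - 3 P_{m-1}) / -4.
P_2 = (-93 - 3(-27)) / -4 = -12/-4 = 3
P_1 = (-27 - 3(3)) / -4 = -36/-4 = 9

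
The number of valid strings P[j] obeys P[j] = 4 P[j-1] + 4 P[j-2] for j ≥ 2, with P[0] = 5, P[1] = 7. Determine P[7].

120512

P[2] = 4(7) + 4(5) = 48
P[3] = 4(48) + 4(7) = 220
P[4] = 4(220) + 4(48) = 1072
P[5] = 4(1072) + 4(220) = 5168
P[6] = 4(5168) + 4(1072) = 24960
P[7] = 4(24960) + 4(5168) = 120512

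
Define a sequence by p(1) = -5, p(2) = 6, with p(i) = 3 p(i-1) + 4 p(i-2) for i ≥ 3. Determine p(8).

3282

p(3) = 3·6 + 4·(-5) = -2
p(4) = 3·(-2) + 4·6 = 18
p(5) = 3·18 + 4·(-2) = 46
p(6) = 3·46 + 4·18 = 210
p(7) = 3·210 + 4·46 = 814
p(8) = 3·814 + 4·210 = 3282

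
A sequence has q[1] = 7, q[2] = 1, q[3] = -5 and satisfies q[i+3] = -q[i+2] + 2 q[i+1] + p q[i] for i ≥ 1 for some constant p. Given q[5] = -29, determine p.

2

q[4] = 7 + 7p
q[5] = -17 - 6p
So -17 - 6p = -29, giving p = 2.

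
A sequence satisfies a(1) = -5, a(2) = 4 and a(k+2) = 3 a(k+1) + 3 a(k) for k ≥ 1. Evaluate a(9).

a(3) = 3(4) + 3(-5) = -3
a(4) = 3(-3) + 3(4) = 3
a(5) = 3(3) + 3(-3) = 0
a(6) = 3(0) + 3(3) = 9
a(7) = 3(9) + 3(0) = 27
a(8) = 3(27) + 3(9) = 108
a(9) = 3(108) + 3(27) = 405

405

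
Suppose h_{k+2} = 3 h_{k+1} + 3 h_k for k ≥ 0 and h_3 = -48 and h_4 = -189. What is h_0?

-4

Rearranging, h_{k-2} = (h_k - 3 h_{k-1}) / 3.
h_2 = (-189 - 3*(-48)) / 3 = -45/3 = -15
h_1 = (-48 - 3*(-15)) / 3 = -3/3 = -1
h_0 = (-15 - 3*(-1)) / 3 = -12/3 = -4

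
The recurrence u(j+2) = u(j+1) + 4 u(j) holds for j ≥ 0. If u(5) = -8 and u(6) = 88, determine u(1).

-4

Rearranging, u(j-2) = (u(j) - u(j-1)) / 4.
u(4) = (88 - (-8)) / 4 = 96/4 = 24
u(3) = (-8 - 24) / 4 = -32/4 = -8
u(2) = (24 - (-8)) / 4 = 32/4 = 8
u(1) = (-8 - 8) / 4 = -16/4 = -4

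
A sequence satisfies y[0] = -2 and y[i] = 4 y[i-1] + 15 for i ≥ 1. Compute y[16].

The fixed point is 15/(1 - 4) = -5, so y[i] + 5 = 4(y[i-1] + 5).
Hence y[i] = 3·4^i - 5.
y[16] = 3·4^{16} - 5 = 3·4294967296 - 5 = 12884901883.

12884901883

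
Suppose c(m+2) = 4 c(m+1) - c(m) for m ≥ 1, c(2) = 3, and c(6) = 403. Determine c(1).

4

Let c(1) = y.
c(3) = 12 - y
c(4) = 45 - 4y
c(5) = 168 - 15y
c(6) = 627 - 56y
So 627 - 56y = 403, giving y = 4.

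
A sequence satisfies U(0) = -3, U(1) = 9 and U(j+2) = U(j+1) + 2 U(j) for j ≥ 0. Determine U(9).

1029

U(2) = 9 + 2*(-3) = 3
U(3) = 3 + 2*9 = 21
U(4) = 21 + 2*3 = 27
U(5) = 27 + 2*21 = 69
U(6) = 69 + 2*27 = 123
U(7) = 123 + 2*69 = 261
U(8) = 261 + 2*123 = 507
U(9) = 507 + 2*261 = 1029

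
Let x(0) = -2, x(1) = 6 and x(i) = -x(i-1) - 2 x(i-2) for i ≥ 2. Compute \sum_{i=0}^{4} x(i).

6

x(2) = -6 - 2·(-2) = -2
x(3) = -(-2) - 2·6 = -10
x(4) = -(-10) - 2·(-2) = 14
Sum = (-2) + 6 + (-2) + (-10) + 14 = 6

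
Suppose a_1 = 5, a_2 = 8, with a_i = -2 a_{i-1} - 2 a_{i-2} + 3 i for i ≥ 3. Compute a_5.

-11

a_3 = -2*8 - 2*5 + 9 = -17
a_4 = -2*(-17) - 2*8 + 12 = 30
a_5 = -2*30 - 2*(-17) + 15 = -11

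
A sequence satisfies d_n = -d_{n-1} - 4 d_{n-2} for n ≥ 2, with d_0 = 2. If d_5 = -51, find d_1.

Let d_1 = w.
d_2 = -8 - w
d_3 = 8 - 3w
d_4 = 24 + 7w
d_5 = -56 + 5w
So -56 + 5w = -51, giving w = 1.

1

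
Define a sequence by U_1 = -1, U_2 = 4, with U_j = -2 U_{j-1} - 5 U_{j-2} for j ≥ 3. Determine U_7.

U_3 = -2·4 - 5·(-1) = -3
U_4 = -2·(-3) - 5·4 = -14
U_5 = -2·(-14) - 5·(-3) = 43
U_6 = -2·43 - 5·(-14) = -16
U_7 = -2·(-16) - 5·43 = -183

-183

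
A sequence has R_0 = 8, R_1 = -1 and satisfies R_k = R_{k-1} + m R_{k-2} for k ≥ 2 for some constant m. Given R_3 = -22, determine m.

-3

R_2 = -1 + 8m
R_3 = -1 + 7m
So -1 + 7m = -22, giving m = -3.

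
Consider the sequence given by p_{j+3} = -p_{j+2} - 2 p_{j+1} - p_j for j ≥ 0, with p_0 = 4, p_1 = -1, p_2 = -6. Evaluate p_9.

p_3 = -(-6) - 2(-1) - 4 = 4
p_4 = -4 - 2(-6) - (-1) = 9
p_5 = -9 - 2(4) - (-6) = -11
p_6 = -(-11) - 2(9) - 4 = -11
p_7 = -(-11) - 2(-11) - 9 = 24
p_8 = -24 - 2(-11) - (-11) = 9
p_9 = -9 - 2(24) - (-11) = -46

-46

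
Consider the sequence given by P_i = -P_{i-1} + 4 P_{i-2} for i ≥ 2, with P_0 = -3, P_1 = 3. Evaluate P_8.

-3495

P_2 = -3 + 4*(-3) = -15
P_3 = -(-15) + 4*3 = 27
P_4 = -27 + 4*(-15) = -87
P_5 = -(-87) + 4*27 = 195
P_6 = -195 + 4*(-87) = -543
P_7 = -(-543) + 4*195 = 1323
P_8 = -1323 + 4*(-543) = -3495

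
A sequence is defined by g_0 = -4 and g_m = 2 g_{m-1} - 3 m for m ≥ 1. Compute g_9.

-5087

g_1 = 2(-4) - 3 = -11
g_2 = 2(-11) - 6 = -28
g_3 = 2(-28) - 9 = -65
g_4 = 2(-65) - 12 = -142
g_5 = 2(-142) - 15 = -299
g_6 = 2(-299) - 18 = -616
g_7 = 2(-616) - 21 = -1253
g_8 = 2(-1253) - 24 = -2530
g_9 = 2(-2530) - 27 = -5087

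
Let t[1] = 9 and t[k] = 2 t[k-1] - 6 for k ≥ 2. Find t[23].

12582918

The fixed point is -6/(1 - 2) = 6, so t[k] - 6 = 2(t[k-1] - 6).
Hence t[k] = 3·2^{k-1} + 6.
t[23] = 3·2^{22} + 6 = 3·4194304 + 6 = 12582918.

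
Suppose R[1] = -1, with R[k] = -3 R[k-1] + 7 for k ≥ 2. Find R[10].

R[2] = -3·(-1) + 7 = 10
R[3] = -3·10 + 7 = -23
R[4] = -3·(-23) + 7 = 76
R[5] = -3·76 + 7 = -221
R[6] = -3·(-221) + 7 = 670
R[7] = -3·670 + 7 = -2003
R[8] = -3·(-2003) + 7 = 6016
R[9] = -3·6016 + 7 = -18041
R[10] = -3·(-18041) + 7 = 54130

54130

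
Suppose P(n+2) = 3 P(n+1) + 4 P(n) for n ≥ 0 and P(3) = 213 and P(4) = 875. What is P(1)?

Rearranging, P(n-2) = (P(n) - 3 P(n-1)) / 4.
P(2) = (875 - 3*213) / 4 = 236/4 = 59
P(1) = (213 - 3*59) / 4 = 36/4 = 9

9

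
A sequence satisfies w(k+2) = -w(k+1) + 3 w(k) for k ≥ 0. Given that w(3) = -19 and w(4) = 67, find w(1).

Rearranging, w(k-2) = (w(k) + w(k-1)) / 3.
w(2) = (67 + (-19)) / 3 = 48/3 = 16
w(1) = (-19 + 16) / 3 = -3/3 = -1

-1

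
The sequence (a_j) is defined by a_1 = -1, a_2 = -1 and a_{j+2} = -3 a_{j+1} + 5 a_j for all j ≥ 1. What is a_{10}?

14309

a_3 = -3(-1) + 5(-1) = -2
a_4 = -3(-2) + 5(-1) = 1
a_5 = -3(1) + 5(-2) = -13
a_6 = -3(-13) + 5(1) = 44
a_7 = -3(44) + 5(-13) = -197
a_8 = -3(-197) + 5(44) = 811
a_9 = -3(811) + 5(-197) = -3418
a_{10} = -3(-3418) + 5(811) = 14309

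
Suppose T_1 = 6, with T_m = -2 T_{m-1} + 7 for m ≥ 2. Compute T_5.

61

T_2 = -2(6) + 7 = -5
T_3 = -2(-5) + 7 = 17
T_4 = -2(17) + 7 = -27
T_5 = -2(-27) + 7 = 61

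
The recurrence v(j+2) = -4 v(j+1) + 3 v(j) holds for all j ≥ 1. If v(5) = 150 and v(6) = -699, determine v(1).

-2

Rearranging, v(j-2) = (v(j) + 4 v(j-1)) / 3.
v(4) = (-699 + 4*150) / 3 = -99/3 = -33
v(3) = (150 + 4*(-33)) / 3 = 18/3 = 6
v(2) = (-33 + 4*6) / 3 = -9/3 = -3
v(1) = (6 + 4*(-3)) / 3 = -6/3 = -2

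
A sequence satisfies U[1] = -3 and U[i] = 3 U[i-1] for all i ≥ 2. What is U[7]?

U[2] = 3(-3) = -9
U[3] = 3(-9) = -27
U[4] = 3(-27) = -81
U[5] = 3(-81) = -243
U[6] = 3(-243) = -729
U[7] = 3(-729) = -2187

-2187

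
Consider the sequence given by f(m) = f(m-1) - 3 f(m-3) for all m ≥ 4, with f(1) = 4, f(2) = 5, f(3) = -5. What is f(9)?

181

f(4) = (-5) - 3·4 = -17
f(5) = (-17) - 3·5 = -32
f(6) = (-32) - 3·(-5) = -17
f(7) = (-17) - 3·(-17) = 34
f(8) = 34 - 3·(-32) = 130
f(9) = 130 - 3·(-17) = 181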